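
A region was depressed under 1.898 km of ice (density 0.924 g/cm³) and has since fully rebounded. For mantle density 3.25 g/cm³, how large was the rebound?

Removing the load lets mantle flow back in; uplift u satisfies ρ_ice t = ρ_m u.
u = t ρ_ice/ρ_m = 1.898 km × 0.924/3.25 = 0.54 km.

0.54 km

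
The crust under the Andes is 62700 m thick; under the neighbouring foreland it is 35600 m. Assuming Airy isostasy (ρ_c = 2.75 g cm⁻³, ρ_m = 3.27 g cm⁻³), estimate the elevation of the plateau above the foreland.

4310 m

Excess crust Δ = 62700 m − 35600 m = 27100 m, split between elevation h and root r with h + r = Δ.
Airy balance ρ_c h = (ρ_m − ρ_c) r gives r = h ρ_c/(ρ_m − ρ_c), so h (1 + ρ_c/(ρ_m − ρ_c)) = Δ, i.e. h = Δ (ρ_m − ρ_c)/ρ_m.
h = 27100 m × 0.52/3.27 = 4310 m.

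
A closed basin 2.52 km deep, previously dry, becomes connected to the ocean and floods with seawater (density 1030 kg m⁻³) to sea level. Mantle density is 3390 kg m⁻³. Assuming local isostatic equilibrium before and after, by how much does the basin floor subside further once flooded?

1.1 km

After flooding the water column is d + s deep. Its weight must equal the weight of mantle displaced by the extra subsidence s: (d + s) ρ_w = s ρ_m.
s = d ρ_w / (ρ_m − ρ_w) = 2.52 km × 1030/(3390 − 1030) = 1.1 km.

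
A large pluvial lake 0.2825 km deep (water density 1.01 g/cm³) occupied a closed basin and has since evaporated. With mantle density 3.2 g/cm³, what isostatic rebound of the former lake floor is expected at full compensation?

0.0892 km

u = d ρ_w/ρ_m = 0.2825 km × 1.01/3.2 = 0.0892 km.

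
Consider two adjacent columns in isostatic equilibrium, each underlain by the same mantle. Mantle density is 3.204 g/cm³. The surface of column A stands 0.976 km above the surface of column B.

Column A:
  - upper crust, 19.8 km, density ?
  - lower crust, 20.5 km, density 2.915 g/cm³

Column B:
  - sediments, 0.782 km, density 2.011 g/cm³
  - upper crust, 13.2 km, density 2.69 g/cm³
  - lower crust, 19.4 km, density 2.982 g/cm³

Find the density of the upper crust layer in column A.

2.74 g/cm³

Take the compensation level at the base of the deeper column (depth z_c below the surface of column A) and equate Σ ρ_i t_i down to z_c; mantle fills any gap and the z_c terms cancel.
Column A: 19.8×ρ + 20.5×2.915 + (z_c − 40.3)×3.204
Column B: 0.976×0 + 0.782×2.011 + 13.2×2.69 + 19.4×2.982 + (z_c − 0.976 − 33.382)×3.204
The z_c×3.204 term appears on both sides and cancels. Collect the known terms of each column as K = Σ(ρt)_known − 3.204 × (depth of known layers): K_A = 59.7575 − 3.204×40.3 = −69.3637; K_B = 94.931402 − 3.204×(0.976 + 33.382) = −15.15163.
Balance: K_A + 19.8×ρ = K_B, so ρ = (K_B − K_A)/19.8 = 54.2121/19.8 = 2.74 g/cm³.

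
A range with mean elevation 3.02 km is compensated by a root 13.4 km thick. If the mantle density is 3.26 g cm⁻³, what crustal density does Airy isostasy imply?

ρ_c h = (ρ_m − ρ_c) r → ρ_c (h + r) = ρ_m r → ρ_c = ρ_m r / (h + r).
ρ_c = 3.26 × 13.4 km / (3.02 km + 13.4 km) = 2.66 g cm⁻³.

2.66 g cm⁻³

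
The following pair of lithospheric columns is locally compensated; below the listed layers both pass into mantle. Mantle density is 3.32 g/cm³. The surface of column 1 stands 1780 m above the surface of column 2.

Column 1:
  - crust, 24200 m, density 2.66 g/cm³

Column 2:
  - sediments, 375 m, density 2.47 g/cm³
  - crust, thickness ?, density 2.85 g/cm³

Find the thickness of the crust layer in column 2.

Take the compensation level at the base of the deeper column (depth z_c below the surface of column 1) and equate Σ ρ_i t_i down to z_c; mantle fills any gap and the z_c terms cancel.
Column 1: 24200×2.66 + (z_c − 24200)×3.32
Column 2: 1780×0 + 375×2.47 + x×2.85 + (z_c − 1780 − 375 − x)×3.32
The z_c×3.32 term appears on both sides and cancels. Collect the known terms of each column as K = Σ(ρt)_known − 3.32 × (depth of known layers): K_1 = 64372 − 3.32×24200 = −15972; K_2 = 926.25 − 3.32×(1780 + 375) = −6228.35.
Balance: K_1 = K_2 − x×(3.32 − 2.85), so x = (K_2 − K_1)/(3.32 − 2.85) = 9743.65/0.47 = 20700 m.

20700 m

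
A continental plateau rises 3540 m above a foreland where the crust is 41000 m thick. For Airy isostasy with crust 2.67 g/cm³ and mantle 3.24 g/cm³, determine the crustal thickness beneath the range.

61100 m

Root depth r = h ρ_c / (ρ_m − ρ_c) = 3540 m × 2.67 / 0.57 = 16580 m.
Total thickness = T + h + r = 41000 m + 3540 m + 16580 m = 61100 m.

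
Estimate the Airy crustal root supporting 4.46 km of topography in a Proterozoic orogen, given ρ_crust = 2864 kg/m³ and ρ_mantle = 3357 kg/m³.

25.9 km

In Airy isostatic equilibrium: the weight of the topography is balanced by the buoyancy of the root, ρ_c h = (ρ_m − ρ_c) r.
r = h · ρ_c / (ρ_m − ρ_c) = 4.46 km × 2864 / (3357 − 2864) = 25.9 km.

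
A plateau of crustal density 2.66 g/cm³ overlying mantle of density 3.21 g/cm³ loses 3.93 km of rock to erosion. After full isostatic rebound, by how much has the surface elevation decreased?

Rebound u = e ρ_c/ρ_m = 3.93 km × 2.66/3.21 = 3.257 km.
Net surface drop = e − u = 3.93 km − 3.257 km = e (ρ_m − ρ_c)/ρ_m = 0.673 km.

0.673 km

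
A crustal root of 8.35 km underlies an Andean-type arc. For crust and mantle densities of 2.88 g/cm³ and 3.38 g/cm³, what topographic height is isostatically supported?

Isostatic balance requires: ρ_c h = (ρ_m − ρ_c) r.
h = r (ρ_m − ρ_c) / ρ_c = 8.35 km × (3.38 − 2.88) / 2.88 = 1.45 km.

1.45 km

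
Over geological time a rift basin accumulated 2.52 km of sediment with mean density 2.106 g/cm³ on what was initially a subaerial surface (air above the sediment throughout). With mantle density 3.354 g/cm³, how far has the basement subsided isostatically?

1.58 km

Subaerial load: s = t ρ_sed / ρ_m = 2.52 km × 2.106/3.354 = 1.58 km.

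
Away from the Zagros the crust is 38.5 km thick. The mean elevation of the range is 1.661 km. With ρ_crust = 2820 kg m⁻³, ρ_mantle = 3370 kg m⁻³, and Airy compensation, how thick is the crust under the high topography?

Root depth r = h ρ_c / (ρ_m − ρ_c) = 1.661 km × 2820 / 550 = 8.516 km.
Total thickness = T + h + r = 38.5 km + 1.661 km + 8.516 km = 48.7 km.

48.7 km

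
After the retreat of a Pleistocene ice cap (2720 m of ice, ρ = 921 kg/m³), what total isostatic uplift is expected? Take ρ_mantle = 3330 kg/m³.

752 m

Removing the load lets mantle flow back in; uplift u satisfies ρ_ice t = ρ_m u.
u = t ρ_ice/ρ_m = 2720 m × 921/3330 = 752 m.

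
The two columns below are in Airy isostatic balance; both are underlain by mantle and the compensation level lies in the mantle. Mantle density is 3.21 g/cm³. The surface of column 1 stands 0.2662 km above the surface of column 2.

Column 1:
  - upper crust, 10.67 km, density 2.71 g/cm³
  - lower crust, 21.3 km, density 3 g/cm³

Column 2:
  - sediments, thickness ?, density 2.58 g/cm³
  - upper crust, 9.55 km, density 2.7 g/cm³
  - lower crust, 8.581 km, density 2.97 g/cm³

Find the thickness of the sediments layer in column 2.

3.21 km

Take the compensation level at the base of the deeper column (depth z_c below the surface of column 1) and equate Σ ρ_i t_i down to z_c; mantle fills any gap and the z_c terms cancel.
Column 1: 10.67×2.71 + 21.3×3 + (z_c − 31.97)×3.21
Column 2: 0.2662×0 + x×2.58 + 9.55×2.7 + 8.581×2.97 + (z_c − 0.2662 − 18.131 − x)×3.21
The z_c×3.21 term appears on both sides and cancels. Collect the known terms of each column as K = Σ(ρt)_known − 3.21 × (depth of known layers): K_1 = 92.8157 − 3.21×31.97 = −9.808; K_2 = 51.27057 − 3.21×(0.2662 + 18.131) = −7.784442.
Balance: K_1 = K_2 − x×(3.21 − 2.58), so x = (K_2 − K_1)/(3.21 − 2.58) = 2.02356/0.63 = 3.21 km.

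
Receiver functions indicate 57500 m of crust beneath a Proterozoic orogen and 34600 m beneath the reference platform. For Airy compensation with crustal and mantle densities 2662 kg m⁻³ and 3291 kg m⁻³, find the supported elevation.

4380 m

Excess crust Δ = 57500 m − 34600 m = 22900 m, split between elevation h and root r with h + r = Δ.
Airy balance ρ_c h = (ρ_m − ρ_c) r gives r = h ρ_c/(ρ_m − ρ_c), so h (1 + ρ_c/(ρ_m − ρ_c)) = Δ, i.e. h = Δ (ρ_m − ρ_c)/ρ_m.
h = 22900 m × 629/3291 = 4380 m.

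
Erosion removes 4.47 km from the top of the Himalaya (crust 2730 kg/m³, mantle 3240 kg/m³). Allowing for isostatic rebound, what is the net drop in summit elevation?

0.704 km

Rebound u = e ρ_c/ρ_m = 4.47 km × 2730/3240 = 3.766 km.
Net surface drop = e − u = 4.47 km − 3.766 km = e (ρ_m − ρ_c)/ρ_m = 0.704 km.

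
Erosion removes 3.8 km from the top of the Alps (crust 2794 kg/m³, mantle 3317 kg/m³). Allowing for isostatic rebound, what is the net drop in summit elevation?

Rebound u = e ρ_c/ρ_m = 3.8 km × 2794/3317 = 3.201 km.
Net surface drop = e − u = 3.8 km − 3.201 km = e (ρ_m − ρ_c)/ρ_m = 0.599 km.

0.599 km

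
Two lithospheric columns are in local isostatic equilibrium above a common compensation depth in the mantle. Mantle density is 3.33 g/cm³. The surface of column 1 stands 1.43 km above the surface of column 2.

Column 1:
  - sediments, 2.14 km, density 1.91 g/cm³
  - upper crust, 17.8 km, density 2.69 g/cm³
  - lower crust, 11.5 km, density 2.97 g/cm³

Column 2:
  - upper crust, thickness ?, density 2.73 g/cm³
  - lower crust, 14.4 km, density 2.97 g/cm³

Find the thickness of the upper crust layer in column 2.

Take the compensation level at the base of the deeper column (depth z_c below the surface of column 1) and equate Σ ρ_i t_i down to z_c; mantle fills any gap and the z_c terms cancel.
Column 1: 2.14×1.91 + 17.8×2.69 + 11.5×2.97 + (z_c − 31.44)×3.33
Column 2: 1.43×0 + x×2.73 + 14.4×2.97 + (z_c − 1.43 − 14.4 − x)×3.33
The z_c×3.33 term appears on both sides and cancels. Collect the known terms of each column as K = Σ(ρt)_known − 3.33 × (depth of known layers): K_1 = 86.1244 − 3.33×31.44 = −18.5708; K_2 = 42.768 − 3.33×(1.43 + 14.4) = −9.9459.
Balance: K_1 = K_2 − x×(3.33 − 2.73), so x = (K_2 − K_1)/(3.33 − 2.73) = 8.6249/0.6 = 14.4 km.

14.4 km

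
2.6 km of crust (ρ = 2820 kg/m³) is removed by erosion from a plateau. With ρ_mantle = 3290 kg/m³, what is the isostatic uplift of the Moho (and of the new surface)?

Unloading: uplift u = e ρ_c/ρ_m = 2.6 km × 2820/3290 = 2.23 km.

2.23 km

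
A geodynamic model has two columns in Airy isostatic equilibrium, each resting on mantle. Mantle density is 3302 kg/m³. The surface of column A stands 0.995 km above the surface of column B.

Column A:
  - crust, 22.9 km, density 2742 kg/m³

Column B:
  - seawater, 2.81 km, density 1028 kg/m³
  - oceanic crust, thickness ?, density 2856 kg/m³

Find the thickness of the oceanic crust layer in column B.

Take the compensation level at the base of the deeper column (depth z_c below the surface of column A) and equate Σ ρ_i t_i down to z_c; mantle fills any gap and the z_c terms cancel.
Column A: 22.9×2742 + (z_c − 22.9)×3302
Column B: 0.995×0 + 2.81×1028 + x×2856 + (z_c − 0.995 − 2.81 − x)×3302
The z_c×3302 term appears on both sides and cancels. Collect the known terms of each column as K = Σ(ρt)_known − 3302 × (depth of known layers): K_A = 62791.8 − 3302×22.9 = −12824; K_B = 2888.68 − 3302×(0.995 + 2.81) = −9675.43.
Balance: K_A = K_B − x×(3302 − 2856), so x = (K_B − K_A)/(3302 − 2856) = 3148.57/446 = 7.06 km.

7.06 km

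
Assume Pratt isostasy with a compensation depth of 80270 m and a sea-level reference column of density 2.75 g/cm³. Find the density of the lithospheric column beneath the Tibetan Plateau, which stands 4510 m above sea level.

2.6 g/cm³

Pratt balance: ρ_ref D = ρ (D + h).
ρ = ρ_ref D/(D + h) = 2.75 × 80270 m/(80270 m + 4510 m) = 2.6 g/cm³.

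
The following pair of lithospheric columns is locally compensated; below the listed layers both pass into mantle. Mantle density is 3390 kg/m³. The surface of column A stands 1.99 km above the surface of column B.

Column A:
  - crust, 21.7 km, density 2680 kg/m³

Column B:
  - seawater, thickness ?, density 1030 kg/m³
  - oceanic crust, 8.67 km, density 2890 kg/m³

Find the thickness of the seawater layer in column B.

1.83 km

Take the compensation level at the base of the deeper column (depth z_c below the surface of column A) and equate Σ ρ_i t_i down to z_c; mantle fills any gap and the z_c terms cancel.
Column A: 21.7×2680 + (z_c − 21.7)×3390
Column B: 1.99×0 + x×1030 + 8.67×2890 + (z_c − 1.99 − 8.67 − x)×3390
The z_c×3390 term appears on both sides and cancels. Collect the known terms of each column as K = Σ(ρt)_known − 3390 × (depth of known layers): K_A = 58156 − 3390×21.7 = −15407; K_B = 25056.3 − 3390×(1.99 + 8.67) = −11081.1.
Balance: K_A = K_B − x×(3390 − 1030), so x = (K_B − K_A)/(3390 − 1030) = 4325.9/2360 = 1.83 km.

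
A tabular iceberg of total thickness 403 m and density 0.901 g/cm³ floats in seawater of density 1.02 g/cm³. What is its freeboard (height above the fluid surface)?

47 m

Floating equilibrium: submerged depth d = t ρ_obj/ρ_fluid = 403 m × 0.901/1.02 = 356 m.
Freeboard = t − d = 403 m − 356 m = 47 m.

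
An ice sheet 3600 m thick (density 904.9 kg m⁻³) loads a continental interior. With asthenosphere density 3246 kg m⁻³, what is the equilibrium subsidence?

1000 m

For local isostatic compensation: the ice load ρ_ice t is balanced by mantle displaced below, ρ_m s.
s = t ρ_ice / ρ_m = 3600 m × 904.9/3246 = 1000 m.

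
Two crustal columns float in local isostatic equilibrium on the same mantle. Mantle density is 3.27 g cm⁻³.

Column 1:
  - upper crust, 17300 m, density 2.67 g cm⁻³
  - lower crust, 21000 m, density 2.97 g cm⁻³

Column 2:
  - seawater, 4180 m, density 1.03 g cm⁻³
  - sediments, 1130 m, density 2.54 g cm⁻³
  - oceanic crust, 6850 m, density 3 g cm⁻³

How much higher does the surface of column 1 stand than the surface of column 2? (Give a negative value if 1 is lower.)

1420 m

For any compensation level in the mantle, the mantle terms cancel and isostasy reduces to e = (Σt_1 − Σt_2) − (Σ(ρt)_1 − Σ(ρt)_2) / ρ_m.
Σt_1 = 38300 m; Σt_2 = 12160 m; Σ(ρt)_1 = 108561; Σ(ρt)_2 = 27725.6 (in m·g cm⁻³).
e = (38300 − 12160) − (108561 − 27725.6) / 3.27 = 1420 m.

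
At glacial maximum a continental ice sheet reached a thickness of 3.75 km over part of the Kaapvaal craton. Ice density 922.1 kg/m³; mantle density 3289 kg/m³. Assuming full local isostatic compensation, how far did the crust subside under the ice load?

1.05 km

Equating mass per unit area of the two columns: the ice load ρ_ice t is balanced by mantle displaced below, ρ_m s.
s = t ρ_ice / ρ_m = 3.75 km × 922.1/3289 = 1.05 km.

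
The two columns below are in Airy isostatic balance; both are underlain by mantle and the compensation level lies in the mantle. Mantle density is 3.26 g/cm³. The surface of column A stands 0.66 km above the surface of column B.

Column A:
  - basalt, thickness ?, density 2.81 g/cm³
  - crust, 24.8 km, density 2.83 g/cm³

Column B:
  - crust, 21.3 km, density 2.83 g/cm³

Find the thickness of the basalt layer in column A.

1.44 km

Take the compensation level at the base of the deeper column (depth z_c below the surface of column A) and equate Σ ρ_i t_i down to z_c; mantle fills any gap and the z_c terms cancel.
Column A: x×2.81 + 24.8×2.83 + (z_c − 24.8 − x)×3.26
Column B: 0.66×0 + 21.3×2.83 + (z_c − 0.66 − 21.3)×3.26
The z_c×3.26 term appears on both sides and cancels. Collect the known terms of each column as K = Σ(ρt)_known − 3.26 × (depth of known layers): K_A = 70.184 − 3.26×24.8 = −10.664; K_B = 60.279 − 3.26×(0.66 + 21.3) = −11.3106.
Balance: K_A − x×(3.26 − 2.81) = K_B, so x = (K_A − K_B)/(3.26 − 2.81) = 0.6466/0.45 = 1.44 km.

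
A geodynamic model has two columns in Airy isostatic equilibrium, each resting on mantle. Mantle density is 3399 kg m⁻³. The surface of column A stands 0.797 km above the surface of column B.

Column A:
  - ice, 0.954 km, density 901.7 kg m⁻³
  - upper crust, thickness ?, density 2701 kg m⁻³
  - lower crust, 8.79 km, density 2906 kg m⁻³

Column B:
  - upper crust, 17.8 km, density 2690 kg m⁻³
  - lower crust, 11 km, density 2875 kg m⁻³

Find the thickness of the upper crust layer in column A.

20.6 km

Take the compensation level at the base of the deeper column (depth z_c below the surface of column A) and equate Σ ρ_i t_i down to z_c; mantle fills any gap and the z_c terms cancel.
Column A: 0.954×901.7 + x×2701 + 8.79×2906 + (z_c − 9.744 − x)×3399
Column B: 0.797×0 + 17.8×2690 + 11×2875 + (z_c − 0.797 − 28.8)×3399
The z_c×3399 term appears on both sides and cancels. Collect the known terms of each column as K = Σ(ρt)_known − 3399 × (depth of known layers): K_A = 26403.9618 − 3399×9.744 = −6715.8942; K_B = 79507 − 3399×(0.797 + 28.8) = −21093.203.
Balance: K_A − x×(3399 − 2701) = K_B, so x = (K_A − K_B)/(3399 − 2701) = 14377.3/698 = 20.6 km.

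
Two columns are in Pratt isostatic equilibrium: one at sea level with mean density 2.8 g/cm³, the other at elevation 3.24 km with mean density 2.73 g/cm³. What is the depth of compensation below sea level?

ρ_ref D = ρ (D + h) → D (ρ_ref − ρ) = ρ h.
D = ρ h/(ρ_ref − ρ) = 2.73 × 3.24 km/(2.8 − 2.73) = 126 km.

126 km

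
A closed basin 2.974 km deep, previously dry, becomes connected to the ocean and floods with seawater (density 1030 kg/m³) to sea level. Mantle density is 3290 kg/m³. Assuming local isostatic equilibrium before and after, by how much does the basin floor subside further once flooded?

1.36 km

After flooding the water column is d + s deep. Its weight must equal the weight of mantle displaced by the extra subsidence s: (d + s) ρ_w = s ρ_m.
s = d ρ_w / (ρ_m − ρ_w) = 2.974 km × 1030/(3290 − 1030) = 1.36 km.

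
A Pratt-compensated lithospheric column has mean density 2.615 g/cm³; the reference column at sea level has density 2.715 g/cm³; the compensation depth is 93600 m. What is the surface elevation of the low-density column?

ρ_ref D = ρ (D + h) → h = D (ρ_ref − ρ)/ρ.
h = 93600 m × (2.715 − 2.615)/2.615 = 3580 m.

3580 m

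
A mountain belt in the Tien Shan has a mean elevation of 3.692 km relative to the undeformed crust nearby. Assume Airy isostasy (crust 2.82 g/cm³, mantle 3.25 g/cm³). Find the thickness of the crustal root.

24.2 km

For local isostatic compensation: the weight of the topography is balanced by the buoyancy of the root, ρ_c h = (ρ_m − ρ_c) r.
r = h · ρ_c / (ρ_m − ρ_c) = 3.692 km × 2.82 / (3.25 − 2.82) = 24.2 km.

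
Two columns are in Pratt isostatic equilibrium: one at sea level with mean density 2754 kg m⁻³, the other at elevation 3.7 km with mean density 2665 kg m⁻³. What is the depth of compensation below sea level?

ρ_ref D = ρ (D + h) → D (ρ_ref − ρ) = ρ h.
D = ρ h/(ρ_ref − ρ) = 2665 × 3.7 km/(2754 − 2665) = 111 km.

111 km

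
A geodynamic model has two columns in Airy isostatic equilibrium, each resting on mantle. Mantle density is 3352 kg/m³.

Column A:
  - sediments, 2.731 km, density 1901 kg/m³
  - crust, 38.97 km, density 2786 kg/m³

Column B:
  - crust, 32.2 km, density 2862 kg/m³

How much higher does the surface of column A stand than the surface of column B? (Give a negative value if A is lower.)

3.06 km

For any compensation level in the mantle, the mantle terms cancel and isostasy reduces to e = (Σt_A − Σt_B) − (Σ(ρt)_A − Σ(ρt)_B) / ρ_m.
Σt_A = 41.701 km; Σt_B = 32.2 km; Σ(ρt)_A = 113762.051; Σ(ρt)_B = 92156.4 (in km·kg/m³).
e = (41.701 − 32.2) − (113762.051 − 92156.4) / 3352 = 3.06 km.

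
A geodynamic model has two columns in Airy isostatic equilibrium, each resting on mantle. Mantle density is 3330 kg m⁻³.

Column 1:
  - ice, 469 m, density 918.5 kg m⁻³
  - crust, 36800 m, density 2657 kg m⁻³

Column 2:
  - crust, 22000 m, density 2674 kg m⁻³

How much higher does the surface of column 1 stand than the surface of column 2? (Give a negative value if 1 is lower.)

3440 m

For any compensation level in the mantle, the mantle terms cancel and isostasy reduces to e = (Σt_1 − Σt_2) − (Σ(ρt)_1 − Σ(ρt)_2) / ρ_m.
Σt_1 = 37269 m; Σt_2 = 22000 m; Σ(ρt)_1 = 98208376.5; Σ(ρt)_2 = 58828000 (in m·kg m⁻³).
e = (37269 − 22000) − (98208376.5 − 58828000) / 3330 = 3440 m.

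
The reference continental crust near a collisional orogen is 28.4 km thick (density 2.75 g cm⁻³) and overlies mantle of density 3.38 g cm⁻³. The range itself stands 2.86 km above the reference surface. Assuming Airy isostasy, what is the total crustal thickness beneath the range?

43.7 km

Root depth r = h ρ_c / (ρ_m − ρ_c) = 2.86 km × 2.75 / 0.63 = 12.48 km.
Total thickness = T + h + r = 28.4 km + 2.86 km + 12.48 km = 43.7 km.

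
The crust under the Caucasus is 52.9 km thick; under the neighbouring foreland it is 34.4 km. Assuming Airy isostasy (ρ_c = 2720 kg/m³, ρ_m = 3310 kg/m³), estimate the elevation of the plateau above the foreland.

Excess crust Δ = 52.9 km − 34.4 km = 18.5 km, split between elevation h and root r with h + r = Δ.
Airy balance ρ_c h = (ρ_m − ρ_c) r gives r = h ρ_c/(ρ_m − ρ_c), so h (1 + ρ_c/(ρ_m − ρ_c)) = Δ, i.e. h = Δ (ρ_m − ρ_c)/ρ_m.
h = 18.5 km × 590/3310 = 3.3 km.

3.3 km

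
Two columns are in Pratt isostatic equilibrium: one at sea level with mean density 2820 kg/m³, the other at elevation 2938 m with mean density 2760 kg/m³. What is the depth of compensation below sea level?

ρ_ref D = ρ (D + h) → D (ρ_ref − ρ) = ρ h.
D = ρ h/(ρ_ref − ρ) = 2760 × 2938 m/(2820 − 2760) = 135000 m.

135000 m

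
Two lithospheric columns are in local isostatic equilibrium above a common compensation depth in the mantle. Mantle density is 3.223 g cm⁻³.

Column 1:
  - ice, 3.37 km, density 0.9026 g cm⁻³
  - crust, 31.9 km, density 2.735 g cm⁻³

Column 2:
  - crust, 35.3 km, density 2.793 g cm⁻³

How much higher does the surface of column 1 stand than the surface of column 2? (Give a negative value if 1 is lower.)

2.55 km

For any compensation level in the mantle, the mantle terms cancel and isostasy reduces to e = (Σt_1 − Σt_2) − (Σ(ρt)_1 − Σ(ρt)_2) / ρ_m.
Σt_1 = 35.27 km; Σt_2 = 35.3 km; Σ(ρt)_1 = 90.288262; Σ(ρt)_2 = 98.5929 (in km·g cm⁻³).
e = (35.27 − 35.3) − (90.288262 − 98.5929) / 3.223 = 2.55 km.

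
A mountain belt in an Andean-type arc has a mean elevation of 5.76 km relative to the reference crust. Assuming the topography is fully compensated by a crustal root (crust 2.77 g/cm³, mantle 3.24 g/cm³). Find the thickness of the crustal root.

Equating mass per unit area of the two columns: the weight of the topography is balanced by the buoyancy of the root, ρ_c h = (ρ_m − ρ_c) r.
r = h · ρ_c / (ρ_m − ρ_c) = 5.76 km × 2.77 / (3.24 − 2.77) = 33.9 km.

33.9 km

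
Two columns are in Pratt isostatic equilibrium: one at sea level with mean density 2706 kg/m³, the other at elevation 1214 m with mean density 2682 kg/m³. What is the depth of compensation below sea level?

136000 m

ρ_ref D = ρ (D + h) → D (ρ_ref − ρ) = ρ h.
D = ρ h/(ρ_ref − ρ) = 2682 × 1214 m/(2706 − 2682) = 136000 m.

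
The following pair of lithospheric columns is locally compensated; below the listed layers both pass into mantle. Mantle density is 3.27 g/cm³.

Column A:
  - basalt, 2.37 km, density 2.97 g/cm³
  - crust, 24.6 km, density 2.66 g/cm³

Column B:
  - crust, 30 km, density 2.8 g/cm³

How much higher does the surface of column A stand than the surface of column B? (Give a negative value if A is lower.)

For any compensation level in the mantle, the mantle terms cancel and isostasy reduces to e = (Σt_A − Σt_B) − (Σ(ρt)_A − Σ(ρt)_B) / ρ_m.
Σt_A = 26.97 km; Σt_B = 30 km; Σ(ρt)_A = 72.4749; Σ(ρt)_B = 84 (in km·g/cm³).
e = (26.97 − 30) − (72.4749 − 84) / 3.27 = 0.494 km.

0.494 km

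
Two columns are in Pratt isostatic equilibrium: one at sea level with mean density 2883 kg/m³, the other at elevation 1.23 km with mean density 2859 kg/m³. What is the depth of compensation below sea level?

147 km

ρ_ref D = ρ (D + h) → D (ρ_ref − ρ) = ρ h.
D = ρ h/(ρ_ref − ρ) = 2859 × 1.23 km/(2883 − 2859) = 147 km.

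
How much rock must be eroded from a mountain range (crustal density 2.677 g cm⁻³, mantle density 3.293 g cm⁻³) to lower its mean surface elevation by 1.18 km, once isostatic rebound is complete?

6.31 km

Net drop Δ = e − u = e − e ρ_c/ρ_m = e (ρ_m − ρ_c)/ρ_m.
e = Δ ρ_m/(ρ_m − ρ_c) = 1.18 km × 3.293/0.616 = 6.31 km.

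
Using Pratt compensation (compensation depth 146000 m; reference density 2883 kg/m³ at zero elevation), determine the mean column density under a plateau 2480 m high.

2830 kg/m³

Pratt balance: ρ_ref D = ρ (D + h).
ρ = ρ_ref D/(D + h) = 2883 × 146000 m/(146000 m + 2480 m) = 2830 kg/m³.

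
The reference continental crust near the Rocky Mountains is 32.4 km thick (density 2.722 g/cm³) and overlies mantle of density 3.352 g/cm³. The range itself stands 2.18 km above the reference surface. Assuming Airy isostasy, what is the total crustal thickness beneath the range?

Root depth r = h ρ_c / (ρ_m − ρ_c) = 2.18 km × 2.722 / 0.63 = 9.419 km.
Total thickness = T + h + r = 32.4 km + 2.18 km + 9.419 km = 44 km.

44 km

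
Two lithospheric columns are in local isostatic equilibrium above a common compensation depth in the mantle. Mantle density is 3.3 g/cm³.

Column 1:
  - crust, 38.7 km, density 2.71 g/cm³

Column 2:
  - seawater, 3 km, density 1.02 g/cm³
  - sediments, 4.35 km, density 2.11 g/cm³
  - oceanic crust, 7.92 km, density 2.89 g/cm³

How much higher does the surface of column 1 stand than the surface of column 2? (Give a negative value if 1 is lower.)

For any compensation level in the mantle, the mantle terms cancel and isostasy reduces to e = (Σt_1 − Σt_2) − (Σ(ρt)_1 − Σ(ρt)_2) / ρ_m.
Σt_1 = 38.7 km; Σt_2 = 15.27 km; Σ(ρt)_1 = 104.877; Σ(ρt)_2 = 35.1273 (in km·g/cm³).
e = (38.7 − 15.27) − (104.877 − 35.1273) / 3.3 = 2.29 km.

2.29 km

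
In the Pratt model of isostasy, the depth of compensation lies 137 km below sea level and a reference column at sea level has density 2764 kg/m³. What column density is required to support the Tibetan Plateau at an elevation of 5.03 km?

Pratt balance: ρ_ref D = ρ (D + h).
ρ = ρ_ref D/(D + h) = 2764 × 137 km/(137 km + 5.03 km) = 2670 kg/m³.

2670 kg/m³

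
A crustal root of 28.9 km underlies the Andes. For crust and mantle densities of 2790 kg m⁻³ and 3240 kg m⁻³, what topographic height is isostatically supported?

For local isostatic compensation: ρ_c h = (ρ_m − ρ_c) r.
h = r (ρ_m − ρ_c) / ρ_c = 28.9 km × (3240 − 2790) / 2790 = 4.66 km.

4.66 km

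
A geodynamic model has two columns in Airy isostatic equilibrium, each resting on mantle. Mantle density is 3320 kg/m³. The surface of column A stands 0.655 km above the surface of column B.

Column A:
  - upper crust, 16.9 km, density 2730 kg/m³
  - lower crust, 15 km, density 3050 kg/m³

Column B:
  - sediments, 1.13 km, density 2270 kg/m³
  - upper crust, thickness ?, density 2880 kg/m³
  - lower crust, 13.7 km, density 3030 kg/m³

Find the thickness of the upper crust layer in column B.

15.2 km

Take the compensation level at the base of the deeper column (depth z_c below the surface of column A) and equate Σ ρ_i t_i down to z_c; mantle fills any gap and the z_c terms cancel.
Column A: 16.9×2730 + 15×3050 + (z_c − 31.9)×3320
Column B: 0.655×0 + 1.13×2270 + x×2880 + 13.7×3030 + (z_c − 0.655 − 14.83 − x)×3320
The z_c×3320 term appears on both sides and cancels. Collect the known terms of each column as K = Σ(ρt)_known − 3320 × (depth of known layers): K_A = 91887 − 3320×31.9 = −14021; K_B = 44076.1 − 3320×(0.655 + 14.83) = −7334.1.
Balance: K_A = K_B − x×(3320 − 2880), so x = (K_B − K_A)/(3320 − 2880) = 6686.9/440 = 15.2 km.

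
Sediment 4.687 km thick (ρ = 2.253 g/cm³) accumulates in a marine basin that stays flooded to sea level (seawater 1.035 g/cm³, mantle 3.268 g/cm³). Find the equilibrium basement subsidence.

2.56 km

Submarine loading: the sediment displaces seawater, and the subsidence is in turn flooded, so s (ρ_m − ρ_w) = t (ρ_sed − ρ_w).
s = 4.687 km × (2.253 − 1.035) / (3.268 − 1.035) = 2.56 km.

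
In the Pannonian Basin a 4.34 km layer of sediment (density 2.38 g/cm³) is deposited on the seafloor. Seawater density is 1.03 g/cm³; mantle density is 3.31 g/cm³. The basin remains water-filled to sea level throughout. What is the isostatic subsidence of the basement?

2.57 km

Submarine loading: the sediment displaces seawater, and the subsidence is in turn flooded, so s (ρ_m − ρ_w) = t (ρ_sed − ρ_w).
s = 4.34 km × (2.38 − 1.03) / (3.31 − 1.03) = 2.57 km.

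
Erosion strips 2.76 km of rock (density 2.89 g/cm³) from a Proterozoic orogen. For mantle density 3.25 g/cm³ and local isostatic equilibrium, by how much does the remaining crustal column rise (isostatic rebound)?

Unloading: uplift u = e ρ_c/ρ_m = 2.76 km × 2.89/3.25 = 2.45 km.

2.45 km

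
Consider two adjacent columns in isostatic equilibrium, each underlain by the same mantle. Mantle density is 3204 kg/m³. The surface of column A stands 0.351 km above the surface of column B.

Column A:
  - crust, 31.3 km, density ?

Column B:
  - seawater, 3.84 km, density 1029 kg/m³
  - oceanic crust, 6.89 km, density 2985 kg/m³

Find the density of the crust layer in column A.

2850 kg/m³

Take the compensation level at the base of the deeper column (depth z_c below the surface of column A) and equate Σ ρ_i t_i down to z_c; mantle fills any gap and the z_c terms cancel.
Column A: 31.3×ρ + (z_c − 31.3)×3204
Column B: 0.351×0 + 3.84×1029 + 6.89×2985 + (z_c − 0.351 − 10.73)×3204
The z_c×3204 term appears on both sides and cancels. Collect the known terms of each column as K = Σ(ρt)_known − 3204 × (depth of known layers): K_A = 0 − 3204×31.3 = −100285.2; K_B = 24518.01 − 3204×(0.351 + 10.73) = −10985.514.
Balance: K_A + 31.3×ρ = K_B, so ρ = (K_B − K_A)/31.3 = 89299.7/31.3 = 2850 kg/m³.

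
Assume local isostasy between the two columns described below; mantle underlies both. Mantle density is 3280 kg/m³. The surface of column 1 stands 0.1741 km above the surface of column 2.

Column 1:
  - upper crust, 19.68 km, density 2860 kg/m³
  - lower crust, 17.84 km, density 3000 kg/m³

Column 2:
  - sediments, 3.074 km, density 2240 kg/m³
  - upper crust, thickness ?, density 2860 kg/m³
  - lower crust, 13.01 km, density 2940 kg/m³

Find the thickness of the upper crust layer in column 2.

12.1 km

Take the compensation level at the base of the deeper column (depth z_c below the surface of column 1) and equate Σ ρ_i t_i down to z_c; mantle fills any gap and the z_c terms cancel.
Column 1: 19.68×2860 + 17.84×3000 + (z_c − 37.52)×3280
Column 2: 0.1741×0 + 3.074×2240 + x×2860 + 13.01×2940 + (z_c − 0.1741 − 16.084 − x)×3280
The z_c×3280 term appears on both sides and cancels. Collect the known terms of each column as K = Σ(ρt)_known − 3280 × (depth of known layers): K_1 = 109804.8 − 3280×37.52 = −13260.8; K_2 = 45135.16 − 3280×(0.1741 + 16.084) = −8191.408.
Balance: K_1 = K_2 − x×(3280 − 2860), so x = (K_2 − K_1)/(3280 − 2860) = 5069.39/420 = 12.1 km.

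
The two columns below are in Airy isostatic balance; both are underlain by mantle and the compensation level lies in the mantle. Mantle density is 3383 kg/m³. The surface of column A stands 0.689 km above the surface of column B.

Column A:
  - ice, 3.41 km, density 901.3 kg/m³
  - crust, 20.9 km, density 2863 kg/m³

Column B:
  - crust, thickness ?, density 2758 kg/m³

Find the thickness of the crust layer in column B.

Take the compensation level at the base of the deeper column (depth z_c below the surface of column A) and equate Σ ρ_i t_i down to z_c; mantle fills any gap and the z_c terms cancel.
Column A: 3.41×901.3 + 20.9×2863 + (z_c − 24.31)×3383
Column B: 0.689×0 + x×2758 + (z_c − 0.689 − 0 − x)×3383
The z_c×3383 term appears on both sides and cancels. Collect the known terms of each column as K = Σ(ρt)_known − 3383 × (depth of known layers): K_A = 62910.133 − 3383×24.31 = −19330.597; K_B = 0 − 3383×(0.689 + 0) = −2330.887.
Balance: K_A = K_B − x×(3383 − 2758), so x = (K_B − K_A)/(3383 − 2758) = 16999.7/625 = 27.2 km.

27.2 km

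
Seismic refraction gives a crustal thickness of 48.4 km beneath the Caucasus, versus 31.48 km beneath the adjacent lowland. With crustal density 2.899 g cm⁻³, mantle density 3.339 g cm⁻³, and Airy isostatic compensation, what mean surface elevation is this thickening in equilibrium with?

2.23 km

Excess crust Δ = 48.4 km − 31.48 km = 16.92 km, split between elevation h and root r with h + r = Δ.
Airy balance ρ_c h = (ρ_m − ρ_c) r gives r = h ρ_c/(ρ_m − ρ_c), so h (1 + ρ_c/(ρ_m − ρ_c)) = Δ, i.e. h = Δ (ρ_m − ρ_c)/ρ_m.
h = 16.92 km × 0.44/3.339 = 2.23 km.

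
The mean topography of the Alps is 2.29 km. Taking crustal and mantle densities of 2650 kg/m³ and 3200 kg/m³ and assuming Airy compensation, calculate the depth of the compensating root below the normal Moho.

In Airy isostatic equilibrium: the weight of the topography is balanced by the buoyancy of the root, ρ_c h = (ρ_m − ρ_c) r.
r = h · ρ_c / (ρ_m − ρ_c) = 2.29 km × 2650 / (3200 − 2650) = 11 km.

11 km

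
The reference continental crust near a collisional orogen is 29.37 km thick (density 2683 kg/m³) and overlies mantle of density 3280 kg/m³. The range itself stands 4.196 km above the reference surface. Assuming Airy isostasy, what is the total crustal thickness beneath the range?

Root depth r = h ρ_c / (ρ_m − ρ_c) = 4.196 km × 2683 / 597 = 18.86 km.
Total thickness = T + h + r = 29.37 km + 4.196 km + 18.86 km = 52.4 km.

52.4 km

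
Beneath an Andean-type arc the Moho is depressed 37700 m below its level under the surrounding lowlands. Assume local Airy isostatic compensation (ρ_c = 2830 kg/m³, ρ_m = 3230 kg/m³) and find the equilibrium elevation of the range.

5330 m

Isostatic balance requires: ρ_c h = (ρ_m − ρ_c) r.
h = r (ρ_m − ρ_c) / ρ_c = 37700 m × (3230 − 2830) / 2830 = 5330 m.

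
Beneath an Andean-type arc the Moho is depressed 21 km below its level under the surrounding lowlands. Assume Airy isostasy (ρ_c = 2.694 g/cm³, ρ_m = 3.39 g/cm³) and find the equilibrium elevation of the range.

5.43 km

In Airy isostatic equilibrium: ρ_c h = (ρ_m − ρ_c) r.
h = r (ρ_m − ρ_c) / ρ_c = 21 km × (3.39 − 2.694) / 2.694 = 5.43 km.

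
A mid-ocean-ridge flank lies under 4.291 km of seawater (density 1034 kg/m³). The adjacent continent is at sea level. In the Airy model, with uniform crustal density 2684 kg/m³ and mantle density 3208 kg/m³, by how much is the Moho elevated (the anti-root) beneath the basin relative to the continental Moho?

Balancing pressure at the compensation depth: replacing crust with seawater at the top is compensated by replacing crust with mantle at the base: d (ρ_c − ρ_w) = a (ρ_m − ρ_c).
a = d (ρ_c − ρ_w)/(ρ_m − ρ_c) = 4.291 km × 1650/524 = 13.5 km.

13.5 km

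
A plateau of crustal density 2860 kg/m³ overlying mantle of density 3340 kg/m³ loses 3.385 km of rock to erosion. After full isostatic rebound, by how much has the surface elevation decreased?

Rebound u = e ρ_c/ρ_m = 3.385 km × 2860/3340 = 2.899 km.
Net surface drop = e − u = 3.385 km − 2.899 km = e (ρ_m − ρ_c)/ρ_m = 0.486 km.

0.486 km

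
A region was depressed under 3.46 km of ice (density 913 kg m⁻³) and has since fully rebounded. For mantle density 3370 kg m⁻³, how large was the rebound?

Removing the load lets mantle flow back in; uplift u satisfies ρ_ice t = ρ_m u.
u = t ρ_ice/ρ_m = 3.46 km × 913/3370 = 0.937 km.

0.937 km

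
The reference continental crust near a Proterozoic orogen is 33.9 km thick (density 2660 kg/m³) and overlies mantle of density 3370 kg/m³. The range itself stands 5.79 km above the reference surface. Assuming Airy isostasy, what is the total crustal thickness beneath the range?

61.4 km

Root depth r = h ρ_c / (ρ_m − ρ_c) = 5.79 km × 2660 / 710 = 21.69 km.
Total thickness = T + h + r = 33.9 km + 5.79 km + 21.69 km = 61.4 km.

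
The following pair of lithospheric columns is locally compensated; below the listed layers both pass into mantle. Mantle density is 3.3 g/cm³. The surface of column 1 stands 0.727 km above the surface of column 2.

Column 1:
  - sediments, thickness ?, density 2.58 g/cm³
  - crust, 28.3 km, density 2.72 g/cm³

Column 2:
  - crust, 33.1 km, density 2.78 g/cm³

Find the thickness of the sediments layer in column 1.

Take the compensation level at the base of the deeper column (depth z_c below the surface of column 1) and equate Σ ρ_i t_i down to z_c; mantle fills any gap and the z_c terms cancel.
Column 1: x×2.58 + 28.3×2.72 + (z_c − 28.3 − x)×3.3
Column 2: 0.727×0 + 33.1×2.78 + (z_c − 0.727 − 33.1)×3.3
The z_c×3.3 term appears on both sides and cancels. Collect the known terms of each column as K = Σ(ρt)_known − 3.3 × (depth of known layers): K_1 = 76.976 − 3.3×28.3 = −16.414; K_2 = 92.018 − 3.3×(0.727 + 33.1) = −19.6111.
Balance: K_1 − x×(3.3 − 2.58) = K_2, so x = (K_1 − K_2)/(3.3 − 2.58) = 3.1971/0.72 = 4.44 km.

4.44 km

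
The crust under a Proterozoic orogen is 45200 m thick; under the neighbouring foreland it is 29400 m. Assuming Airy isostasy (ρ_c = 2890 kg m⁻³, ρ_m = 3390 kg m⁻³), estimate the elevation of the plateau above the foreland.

Excess crust Δ = 45200 m − 29400 m = 15800 m, split between elevation h and root r with h + r = Δ.
Airy balance ρ_c h = (ρ_m − ρ_c) r gives r = h ρ_c/(ρ_m − ρ_c), so h (1 + ρ_c/(ρ_m − ρ_c)) = Δ, i.e. h = Δ (ρ_m − ρ_c)/ρ_m.
h = 15800 m × 500/3390 = 2330 m.

2330 m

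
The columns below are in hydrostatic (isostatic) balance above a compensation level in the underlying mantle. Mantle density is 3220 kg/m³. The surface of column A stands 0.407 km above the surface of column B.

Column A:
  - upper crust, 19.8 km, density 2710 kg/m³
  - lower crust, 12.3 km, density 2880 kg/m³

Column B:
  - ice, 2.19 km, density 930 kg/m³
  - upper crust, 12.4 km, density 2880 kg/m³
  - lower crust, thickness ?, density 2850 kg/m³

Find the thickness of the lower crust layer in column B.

Take the compensation level at the base of the deeper column (depth z_c below the surface of column A) and equate Σ ρ_i t_i down to z_c; mantle fills any gap and the z_c terms cancel.
Column A: 19.8×2710 + 12.3×2880 + (z_c − 32.1)×3220
Column B: 0.407×0 + 2.19×930 + 12.4×2880 + x×2850 + (z_c − 0.407 − 14.59 − x)×3220
The z_c×3220 term appears on both sides and cancels. Collect the known terms of each column as K = Σ(ρt)_known − 3220 × (depth of known layers): K_A = 89082 − 3220×32.1 = −14280; K_B = 37748.7 − 3220×(0.407 + 14.59) = −10541.64.
Balance: K_A = K_B − x×(3220 − 2850), so x = (K_B − K_A)/(3220 − 2850) = 3738.36/370 = 10.1 km.

10.1 km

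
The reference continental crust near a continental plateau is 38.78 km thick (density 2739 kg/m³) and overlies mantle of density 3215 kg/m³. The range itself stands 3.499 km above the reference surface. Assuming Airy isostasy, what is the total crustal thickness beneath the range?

62.4 km

Root depth r = h ρ_c / (ρ_m − ρ_c) = 3.499 km × 2739 / 476 = 20.13 km.
Total thickness = T + h + r = 38.78 km + 3.499 km + 20.13 km = 62.4 km.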